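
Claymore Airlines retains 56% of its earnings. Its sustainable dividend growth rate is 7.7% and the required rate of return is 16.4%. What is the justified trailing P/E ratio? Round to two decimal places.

Payout ratio b = 1 − 0.56 = 0.44.
Justified trailing P/E = b(1+g)/(r−g) = 0.44×(1+0.077)/(0.164−0.077) = 5.4469

5.45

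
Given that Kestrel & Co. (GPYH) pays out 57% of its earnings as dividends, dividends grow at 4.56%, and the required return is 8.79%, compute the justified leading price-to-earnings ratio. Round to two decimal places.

13.48

Justified leading P/E = b/(r−g) = 0.57/(0.0879−0.0456) = 13.4752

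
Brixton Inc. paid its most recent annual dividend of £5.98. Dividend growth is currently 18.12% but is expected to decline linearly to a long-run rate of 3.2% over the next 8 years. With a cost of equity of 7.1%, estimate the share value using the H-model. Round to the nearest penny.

£249.75

H-model: P₀ = D₀[(1+g_L) + H(g_S−g_L)]/(r−g_L), with H = 8/2 = 4.
P₀ = 5.98 × [(1+0.032) + 4×(0.1812−0.032)] / (0.071−0.032)
   = 5.98 × 1.6288 / 0.039 = 249.7493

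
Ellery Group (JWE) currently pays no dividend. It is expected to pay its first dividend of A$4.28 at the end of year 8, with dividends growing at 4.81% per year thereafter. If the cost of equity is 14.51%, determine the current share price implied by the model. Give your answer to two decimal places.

Deferred-dividend DDM. At t=7 the remaining stream is a growing perpetuity with first payment D_8 = 4.28.
V_7 = D_8/(r−g) = 4.28/(0.1451−0.0481) = 44.1237
P₀ = V_7/(1+r)^7 = 44.1237/(1+0.1451)^7 = 17.0910

A$17.09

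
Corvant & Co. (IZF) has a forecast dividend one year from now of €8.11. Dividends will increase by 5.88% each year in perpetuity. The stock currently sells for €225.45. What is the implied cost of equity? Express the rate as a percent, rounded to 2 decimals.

Rearranging the constant-growth DDM: r = D₁/P₀ + g.
r = 8.1100 / 225.45 + 0.0588 = 0.03597 + 0.0588 = 0.09477

9.48%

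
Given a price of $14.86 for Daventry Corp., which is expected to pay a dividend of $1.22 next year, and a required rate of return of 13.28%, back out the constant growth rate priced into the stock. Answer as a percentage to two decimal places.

From P₀ = D₁/(r − g), the implied growth is g = r − D₁/P₀.
g = 0.1328 − 1.22/14.86 = 0.1328 − 0.08210 = 0.05070

5.07%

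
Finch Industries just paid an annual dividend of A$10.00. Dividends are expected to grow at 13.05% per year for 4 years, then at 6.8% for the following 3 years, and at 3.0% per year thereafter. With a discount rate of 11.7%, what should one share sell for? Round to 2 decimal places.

Three-stage DDM. Project D₁…D_7; terminal Gordon value at t=7 with g = 0.03; discount at r = 0.117.
D_1 = 11.3050
D_2 = 12.7803
D_3 = 14.4481
D_4 = 16.3336
D_5 = 17.4443
D_6 = 18.6305
D_7 = 19.8974
TV_7 = 20.4943/(0.117−0.03) = 235.5668
P₀ = Σ Dₜ/(1+r)ᵗ + TV_7/(1+r)^7 = 178.5964

A$178.60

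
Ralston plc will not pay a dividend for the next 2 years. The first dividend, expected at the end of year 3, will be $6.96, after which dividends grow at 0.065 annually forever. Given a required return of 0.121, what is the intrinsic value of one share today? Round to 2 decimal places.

Deferred-dividend DDM. At t=2 the remaining stream is a growing perpetuity with first payment D_3 = 6.96.
V_2 = D_3/(r−g) = 6.96/(0.121−0.065) = 124.2857
P₀ = V_2/(1+r)^2 = 124.2857/(1+0.121)^2 = 98.9031

$98.90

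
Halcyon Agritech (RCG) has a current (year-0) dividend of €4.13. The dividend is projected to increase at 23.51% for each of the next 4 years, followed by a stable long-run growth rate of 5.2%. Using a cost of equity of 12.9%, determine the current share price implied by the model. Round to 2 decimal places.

€101.60

Two-stage DDM. Project D₁…D_4 at 0.2351, terminal growth 0.052, discount at r = 0.129.
D_1 = 5.1010
D_2 = 6.3002
D_3 = 7.7814
D_4 = 9.6108
Terminal value at t=4: TV = D_5/(r−g) = 10.1105/(0.129−0.052) = 131.3057
P₀ = 5.1010/(1+0.129)^1 + 6.3002/(1+0.129)^2 + 7.7814/(1+0.129)^3 + 9.6108/(1+0.129)^4 + 131.3057/(1+0.129)^4 = 101.6014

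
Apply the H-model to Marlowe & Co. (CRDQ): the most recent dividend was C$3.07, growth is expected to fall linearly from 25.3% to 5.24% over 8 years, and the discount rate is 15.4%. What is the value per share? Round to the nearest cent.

H-model: P₀ = D₀[(1+g_L) + H(g_S−g_L)]/(r−g_L), with H = 8/2 = 4.
P₀ = 3.07 × [(1+0.0524) + 4×(0.253−0.0524)] / (0.154−0.0524)
   = 3.07 × 1.8548 / 0.1016 = 56.0456

C$56.05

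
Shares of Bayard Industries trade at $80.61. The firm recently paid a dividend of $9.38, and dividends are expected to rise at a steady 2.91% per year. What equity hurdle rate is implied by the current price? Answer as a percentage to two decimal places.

14.88%

Rearranging the constant-growth DDM: r = D₁/P₀ + g.
D₁ = 9.38 × (1 + 0.0291) = 9.6530.
r = 9.6530 / 80.61 + 0.0291 = 0.11975 + 0.0291 = 0.14885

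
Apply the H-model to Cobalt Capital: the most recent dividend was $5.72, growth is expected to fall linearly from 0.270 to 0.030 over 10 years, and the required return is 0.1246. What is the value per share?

$134.84

H-model: P₀ = D₀[(1+g_L) + H(g_S−g_L)]/(r−g_L), with H = 10/2 = 5.
P₀ = 5.72 × [(1+0.03) + 5×(0.27−0.03)] / (0.1246−0.03)
   = 5.72 × 2.2300 / 0.0946 = 134.8372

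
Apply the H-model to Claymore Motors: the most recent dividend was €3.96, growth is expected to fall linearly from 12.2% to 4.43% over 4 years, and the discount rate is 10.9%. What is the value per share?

€73.43

H-model: P₀ = D₀[(1+g_L) + H(g_S−g_L)]/(r−g_L), with H = 4/2 = 2.
P₀ = 3.96 × [(1+0.0443) + 2×(0.122−0.0443)] / (0.109−0.0443)
   = 3.96 × 1.1997 / 0.0647 = 73.4283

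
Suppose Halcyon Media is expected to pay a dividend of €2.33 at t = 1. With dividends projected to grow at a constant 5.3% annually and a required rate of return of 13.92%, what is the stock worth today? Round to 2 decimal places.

Gordon growth model: P₀ = D₁/(r − g), with D₁ = 2.33 given directly.
P₀ = 2.3300 / (0.1392 − 0.053) = 2.3300 / 0.0862 = 27.0302

€27.03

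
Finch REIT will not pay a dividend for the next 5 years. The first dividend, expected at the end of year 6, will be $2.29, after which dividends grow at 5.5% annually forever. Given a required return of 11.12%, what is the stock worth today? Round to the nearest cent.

$24.05

Deferred-dividend DDM. At t=5 the remaining stream is a growing perpetuity with first payment D_6 = 2.29.
V_5 = D_6/(r−g) = 2.29/(0.1112−0.055) = 40.7473
P₀ = V_5/(1+r)^5 = 40.7473/(1+0.1112)^5 = 24.0513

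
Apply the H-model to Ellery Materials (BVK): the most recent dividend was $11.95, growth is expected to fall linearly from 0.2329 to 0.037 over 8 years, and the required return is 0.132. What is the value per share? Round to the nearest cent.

H-model: P₀ = D₀[(1+g_L) + H(g_S−g_L)]/(r−g_L), with H = 8/2 = 4.
P₀ = 11.95 × [(1+0.037) + 4×(0.2329−0.037)] / (0.132−0.037)
   = 11.95 × 1.8206 / 0.095 = 229.0123

$229.01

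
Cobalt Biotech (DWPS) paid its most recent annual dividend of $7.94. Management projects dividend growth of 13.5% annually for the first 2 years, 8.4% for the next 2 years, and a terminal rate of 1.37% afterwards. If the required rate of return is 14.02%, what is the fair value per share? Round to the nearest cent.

$87.35

Three-stage DDM. Project D₁…D_4; terminal Gordon value at t=4 with g = 0.0137; discount at r = 0.1402.
D_1 = 9.0119
D_2 = 10.2285
D_3 = 11.0877
D_4 = 12.0191
TV_4 = 12.1837/(0.1402−0.0137) = 96.3141
P₀ = Σ Dₜ/(1+r)ᵗ + TV_4/(1+r)^4 = 87.3484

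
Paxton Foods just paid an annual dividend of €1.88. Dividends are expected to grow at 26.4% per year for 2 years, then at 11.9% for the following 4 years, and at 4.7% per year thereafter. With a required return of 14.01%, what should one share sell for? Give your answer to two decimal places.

Three-stage DDM. Project D₁…D_6; terminal Gordon value at t=6 with g = 0.047; discount at r = 0.1401.
D_1 = 2.3763
D_2 = 3.0037
D_3 = 3.3611
D_4 = 3.7611
D_5 = 4.2086
D_6 = 4.7095
TV_6 = 4.9308/(0.1401−0.047) = 52.9626
P₀ = Σ Dₜ/(1+r)ᵗ + TV_6/(1+r)^6 = 37.3349

€37.33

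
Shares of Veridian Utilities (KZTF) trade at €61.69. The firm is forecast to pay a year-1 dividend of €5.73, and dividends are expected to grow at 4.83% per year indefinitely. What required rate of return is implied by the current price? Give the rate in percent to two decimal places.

14.12%

Rearranging the constant-growth DDM: r = D₁/P₀ + g.
r = 5.7300 / 61.69 + 0.0483 = 0.09288 + 0.0483 = 0.14118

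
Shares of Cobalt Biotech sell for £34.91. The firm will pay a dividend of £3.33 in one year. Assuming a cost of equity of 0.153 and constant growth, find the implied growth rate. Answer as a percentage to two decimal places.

5.76%

From P₀ = D₁/(r − g), the implied growth is g = r − D₁/P₀.
g = 0.153 − 3.33/34.91 = 0.153 − 0.09539 = 0.05761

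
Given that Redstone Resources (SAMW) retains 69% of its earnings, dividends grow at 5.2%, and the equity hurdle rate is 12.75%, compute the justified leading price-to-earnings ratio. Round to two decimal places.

4.11

Payout ratio b = 1 − 0.69 = 0.31.
Justified leading P/E = b/(r−g) = 0.31/(0.1275−0.052) = 4.1060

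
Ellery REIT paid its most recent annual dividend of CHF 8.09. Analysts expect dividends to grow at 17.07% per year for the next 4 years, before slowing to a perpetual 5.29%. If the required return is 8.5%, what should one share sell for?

Two-stage DDM. Project D₁…D_4 at 0.1707, terminal growth 0.0529, discount at r = 0.085.
D_1 = 9.4710
D_2 = 11.0877
D_3 = 12.9803
D_4 = 15.1961
Terminal value at t=4: TV = D_5/(r−g) = 15.9999/(0.085−0.0529) = 498.4402
P₀ = 9.4710/(1+0.085)^1 + 11.0877/(1+0.085)^2 + 12.9803/(1+0.085)^3 + 15.1961/(1+0.085)^4 + 498.4402/(1+0.085)^4 = 398.9366

CHF 398.94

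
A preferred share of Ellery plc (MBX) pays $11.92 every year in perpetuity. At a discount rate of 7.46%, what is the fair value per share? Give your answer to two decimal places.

Zero-growth DDM (perpetuity): P₀ = D/r = 11.92 / 0.0746 = 159.7855

$159.79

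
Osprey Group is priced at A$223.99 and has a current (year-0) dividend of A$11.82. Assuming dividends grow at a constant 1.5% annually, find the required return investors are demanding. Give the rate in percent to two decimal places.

Rearranging the constant-growth DDM: r = D₁/P₀ + g.
D₁ = 11.82 × (1 + 0.015) = 11.9973.
r = 11.9973 / 223.99 + 0.015 = 0.05356 + 0.015 = 0.06856

6.86%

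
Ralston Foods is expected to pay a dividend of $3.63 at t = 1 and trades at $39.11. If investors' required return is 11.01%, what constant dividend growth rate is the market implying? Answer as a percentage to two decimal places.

From P₀ = D₁/(r − g), the implied growth is g = r − D₁/P₀.
g = 0.1101 − 3.63/39.11 = 0.1101 − 0.09282 = 0.01728

1.73%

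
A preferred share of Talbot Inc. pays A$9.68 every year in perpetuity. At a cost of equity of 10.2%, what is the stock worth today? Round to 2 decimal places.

A$94.90

Zero-growth DDM (perpetuity): P₀ = D/r = 9.68 / 0.102 = 94.9020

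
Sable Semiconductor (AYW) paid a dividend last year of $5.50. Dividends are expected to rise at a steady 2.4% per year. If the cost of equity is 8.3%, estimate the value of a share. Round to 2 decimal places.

Gordon growth model: P₀ = D₁/(r − g). D₁ = 5.50 × (1 + 0.024) = 5.6320.
P₀ = 5.6320 / (0.083 − 0.024) = 5.6320 / 0.059 = 95.4576

$95.46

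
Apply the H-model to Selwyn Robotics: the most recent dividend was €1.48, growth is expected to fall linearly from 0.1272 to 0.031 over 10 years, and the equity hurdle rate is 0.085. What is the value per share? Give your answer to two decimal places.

H-model: P₀ = D₀[(1+g_L) + H(g_S−g_L)]/(r−g_L), with H = 10/2 = 5.
P₀ = 1.48 × [(1+0.031) + 5×(0.1272−0.031)] / (0.085−0.031)
   = 1.48 × 1.5120 / 0.054 = 41.4400

€41.44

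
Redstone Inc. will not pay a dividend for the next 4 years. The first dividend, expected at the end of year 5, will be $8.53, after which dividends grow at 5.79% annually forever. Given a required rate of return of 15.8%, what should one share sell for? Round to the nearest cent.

$47.39

Deferred-dividend DDM. At t=4 the remaining stream is a growing perpetuity with first payment D_5 = 8.53.
V_4 = D_5/(r−g) = 8.53/(0.158−0.0579) = 85.2148
P₀ = V_4/(1+r)^4 = 85.2148/(1+0.158)^4 = 47.3893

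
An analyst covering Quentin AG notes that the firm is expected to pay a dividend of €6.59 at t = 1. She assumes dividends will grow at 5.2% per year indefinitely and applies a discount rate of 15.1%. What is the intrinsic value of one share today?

€66.57

Gordon growth model: P₀ = D₁/(r − g), with D₁ = 6.59 given directly.
P₀ = 6.5900 / (0.151 − 0.052) = 6.5900 / 0.099 = 66.5657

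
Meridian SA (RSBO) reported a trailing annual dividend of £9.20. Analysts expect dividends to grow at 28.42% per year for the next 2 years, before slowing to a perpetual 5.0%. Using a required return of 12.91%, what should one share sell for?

£180.34

Two-stage DDM. Project D₁…D_2 at 0.2842, terminal growth 0.05, discount at r = 0.1291.
D_1 = 11.8146
D_2 = 15.1724
Terminal value at t=2: TV = D_3/(r−g) = 15.9310/(0.1291−0.05) = 201.4030
P₀ = 11.8146/(1+0.1291)^1 + 15.1724/(1+0.1291)^2 + 201.4030/(1+0.1291)^2 = 180.3446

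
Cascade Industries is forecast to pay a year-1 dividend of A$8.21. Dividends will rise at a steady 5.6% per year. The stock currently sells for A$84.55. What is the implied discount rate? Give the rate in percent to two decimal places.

Rearranging the constant-growth DDM: r = D₁/P₀ + g.
r = 8.2100 / 84.55 + 0.056 = 0.09710 + 0.056 = 0.15310

15.31%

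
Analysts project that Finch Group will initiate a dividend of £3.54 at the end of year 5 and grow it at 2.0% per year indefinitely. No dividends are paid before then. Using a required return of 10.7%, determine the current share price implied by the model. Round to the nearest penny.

Deferred-dividend DDM. At t=4 the remaining stream is a growing perpetuity with first payment D_5 = 3.54.
V_4 = D_5/(r−g) = 3.54/(0.107−0.02) = 40.6897
P₀ = V_4/(1+r)^4 = 40.6897/(1+0.107)^4 = 27.0953

£27.10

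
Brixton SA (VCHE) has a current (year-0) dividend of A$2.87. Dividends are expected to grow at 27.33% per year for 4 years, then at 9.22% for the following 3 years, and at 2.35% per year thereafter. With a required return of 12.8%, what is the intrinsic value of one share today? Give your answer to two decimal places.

A$70.23

Three-stage DDM. Project D₁…D_7; terminal Gordon value at t=7 with g = 0.0235; discount at r = 0.128.
D_1 = 3.6544
D_2 = 4.6531
D_3 = 5.9248
D_4 = 7.5441
D_5 = 8.2396
D_6 = 8.9993
D_7 = 9.8290
TV_7 = 10.0600/(0.128−0.0235) = 96.2682
P₀ = Σ Dₜ/(1+r)ᵗ + TV_7/(1+r)^7 = 70.2257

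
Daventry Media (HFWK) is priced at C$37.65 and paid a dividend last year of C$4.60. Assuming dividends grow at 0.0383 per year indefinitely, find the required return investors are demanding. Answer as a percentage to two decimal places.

Rearranging the constant-growth DDM: r = D₁/P₀ + g.
D₁ = 4.60 × (1 + 0.0383) = 4.7762.
r = 4.7762 / 37.65 + 0.0383 = 0.12686 + 0.0383 = 0.16516

16.52%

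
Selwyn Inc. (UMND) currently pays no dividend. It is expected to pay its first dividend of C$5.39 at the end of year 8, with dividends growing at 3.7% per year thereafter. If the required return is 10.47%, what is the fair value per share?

C$39.65

Deferred-dividend DDM. At t=7 the remaining stream is a growing perpetuity with first payment D_8 = 5.39.
V_7 = D_8/(r−g) = 5.39/(0.1047−0.037) = 79.6160
P₀ = V_7/(1+r)^7 = 79.6160/(1+0.1047)^7 = 39.6542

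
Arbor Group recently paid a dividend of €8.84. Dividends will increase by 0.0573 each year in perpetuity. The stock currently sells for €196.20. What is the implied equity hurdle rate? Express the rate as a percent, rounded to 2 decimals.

Rearranging the constant-growth DDM: r = D₁/P₀ + g.
D₁ = 8.84 × (1 + 0.0573) = 9.3465.
r = 9.3465 / 196.20 + 0.0573 = 0.04764 + 0.0573 = 0.10494

10.49%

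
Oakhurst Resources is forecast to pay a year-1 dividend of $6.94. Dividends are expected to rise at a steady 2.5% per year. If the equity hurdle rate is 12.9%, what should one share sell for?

Gordon growth model: P₀ = D₁/(r − g), with D₁ = 6.94 given directly.
P₀ = 6.9400 / (0.129 − 0.025) = 6.9400 / 0.104 = 66.7308

$66.73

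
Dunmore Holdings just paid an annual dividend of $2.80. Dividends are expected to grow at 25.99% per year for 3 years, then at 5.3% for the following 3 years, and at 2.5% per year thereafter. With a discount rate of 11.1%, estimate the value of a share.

Three-stage DDM. Project D₁…D_6; terminal Gordon value at t=6 with g = 0.025; discount at r = 0.111.
D_1 = 3.5277
D_2 = 4.4446
D_3 = 5.5997
D_4 = 5.8965
D_5 = 6.2090
D_6 = 6.5381
TV_6 = 6.7015/(0.111−0.025) = 77.9250
P₀ = Σ Dₜ/(1+r)ᵗ + TV_6/(1+r)^6 = 63.3120

$63.31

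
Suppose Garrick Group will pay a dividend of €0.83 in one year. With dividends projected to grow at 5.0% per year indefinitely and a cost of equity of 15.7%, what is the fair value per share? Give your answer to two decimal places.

Gordon growth model: P₀ = D₁/(r − g), with D₁ = 0.83 given directly.
P₀ = 0.8300 / (0.157 − 0.05) = 0.8300 / 0.107 = 7.7570

€7.76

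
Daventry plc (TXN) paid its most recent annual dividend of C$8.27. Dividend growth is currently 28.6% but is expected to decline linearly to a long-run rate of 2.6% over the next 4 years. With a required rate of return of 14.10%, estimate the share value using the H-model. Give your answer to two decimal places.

H-model: P₀ = D₀[(1+g_L) + H(g_S−g_L)]/(r−g_L), with H = 4/2 = 2.
P₀ = 8.27 × [(1+0.026) + 2×(0.286−0.026)] / (0.141−0.026)
   = 8.27 × 1.5460 / 0.115 = 111.1776

C$111.18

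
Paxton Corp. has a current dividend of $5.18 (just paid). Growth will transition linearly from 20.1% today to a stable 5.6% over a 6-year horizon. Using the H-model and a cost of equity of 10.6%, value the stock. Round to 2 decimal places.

H-model: P₀ = D₀[(1+g_L) + H(g_S−g_L)]/(r−g_L), with H = 6/2 = 3.
P₀ = 5.18 × [(1+0.056) + 3×(0.201−0.056)] / (0.106−0.056)
   = 5.18 × 1.4910 / 0.05 = 154.4676

$154.47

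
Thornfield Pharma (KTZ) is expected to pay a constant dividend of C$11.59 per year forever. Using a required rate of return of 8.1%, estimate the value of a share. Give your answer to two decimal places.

Zero-growth DDM (perpetuity): P₀ = D/r = 11.59 / 0.081 = 143.0864

C$143.09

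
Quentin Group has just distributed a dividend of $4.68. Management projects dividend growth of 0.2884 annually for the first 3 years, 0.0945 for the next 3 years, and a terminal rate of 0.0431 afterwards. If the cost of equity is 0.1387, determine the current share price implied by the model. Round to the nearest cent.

Three-stage DDM. Project D₁…D_6; terminal Gordon value at t=6 with g = 0.0431; discount at r = 0.1387.
D_1 = 6.0297
D_2 = 7.7687
D_3 = 10.0092
D_4 = 10.9550
D_5 = 11.9903
D_6 = 13.1234
TV_6 = 13.6890/(0.1387−0.0431) = 143.1902
P₀ = Σ Dₜ/(1+r)ᵗ + TV_6/(1+r)^6 = 102.5482

$102.55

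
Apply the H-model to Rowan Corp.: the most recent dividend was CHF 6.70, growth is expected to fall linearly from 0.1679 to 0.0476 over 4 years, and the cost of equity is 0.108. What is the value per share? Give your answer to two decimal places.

CHF 142.90

H-model: P₀ = D₀[(1+g_L) + H(g_S−g_L)]/(r−g_L), with H = 4/2 = 2.
P₀ = 6.70 × [(1+0.0476) + 2×(0.1679−0.0476)] / (0.108−0.0476)
   = 6.70 × 1.2882 / 0.0604 = 142.8964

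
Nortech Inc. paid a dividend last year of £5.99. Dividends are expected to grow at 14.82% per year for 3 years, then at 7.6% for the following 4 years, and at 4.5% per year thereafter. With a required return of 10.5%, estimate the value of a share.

£149.81

Three-stage DDM. Project D₁…D_7; terminal Gordon value at t=7 with g = 0.045; discount at r = 0.105.
D_1 = 6.8777
D_2 = 7.8970
D_3 = 9.0673
D_4 = 9.7564
D_5 = 10.4979
D_6 = 11.2958
D_7 = 12.1543
TV_7 = 12.7012/(0.105−0.045) = 211.6867
P₀ = Σ Dₜ/(1+r)ᵗ + TV_7/(1+r)^7 = 149.8098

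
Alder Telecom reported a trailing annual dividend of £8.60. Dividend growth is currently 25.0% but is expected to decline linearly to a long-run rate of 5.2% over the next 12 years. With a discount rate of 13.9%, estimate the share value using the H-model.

H-model: P₀ = D₀[(1+g_L) + H(g_S−g_L)]/(r−g_L), with H = 12/2 = 6.
P₀ = 8.60 × [(1+0.052) + 6×(0.25−0.052)] / (0.139−0.052)
   = 8.60 × 2.2400 / 0.087 = 221.4253

£221.43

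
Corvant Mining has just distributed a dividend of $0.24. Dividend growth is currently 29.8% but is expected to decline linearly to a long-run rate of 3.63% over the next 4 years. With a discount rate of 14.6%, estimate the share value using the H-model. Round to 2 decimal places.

$3.41

H-model: P₀ = D₀[(1+g_L) + H(g_S−g_L)]/(r−g_L), with H = 4/2 = 2.
P₀ = 0.24 × [(1+0.0363) + 2×(0.298−0.0363)] / (0.146−0.0363)
   = 0.24 × 1.5597 / 0.1097 = 3.4123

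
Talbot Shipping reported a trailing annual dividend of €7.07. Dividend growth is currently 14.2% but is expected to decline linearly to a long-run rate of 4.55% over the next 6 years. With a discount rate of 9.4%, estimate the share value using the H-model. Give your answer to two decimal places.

H-model: P₀ = D₀[(1+g_L) + H(g_S−g_L)]/(r−g_L), with H = 6/2 = 3.
P₀ = 7.07 × [(1+0.0455) + 3×(0.142−0.0455)] / (0.094−0.0455)
   = 7.07 × 1.3350 / 0.0485 = 194.6072

€194.61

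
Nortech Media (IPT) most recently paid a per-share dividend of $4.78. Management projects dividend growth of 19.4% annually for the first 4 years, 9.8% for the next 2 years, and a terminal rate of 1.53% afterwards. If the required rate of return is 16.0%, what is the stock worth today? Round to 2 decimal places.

$64.18

Three-stage DDM. Project D₁…D_6; terminal Gordon value at t=6 with g = 0.0153; discount at r = 0.16.
D_1 = 5.7073
D_2 = 6.8145
D_3 = 8.1366
D_4 = 9.7151
D_5 = 10.6671
D_6 = 11.7125
TV_6 = 11.8917/(0.16−0.0153) = 82.1818
P₀ = Σ Dₜ/(1+r)ᵗ + TV_6/(1+r)^6 = 64.1797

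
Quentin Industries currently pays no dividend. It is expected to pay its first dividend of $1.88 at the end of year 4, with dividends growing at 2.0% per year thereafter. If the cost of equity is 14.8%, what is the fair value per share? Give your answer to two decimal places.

Deferred-dividend DDM. At t=3 the remaining stream is a growing perpetuity with first payment D_4 = 1.88.
V_3 = D_4/(r−g) = 1.88/(0.148−0.02) = 14.6875
P₀ = V_3/(1+r)^3 = 14.6875/(1+0.148)^3 = 9.7078

$9.71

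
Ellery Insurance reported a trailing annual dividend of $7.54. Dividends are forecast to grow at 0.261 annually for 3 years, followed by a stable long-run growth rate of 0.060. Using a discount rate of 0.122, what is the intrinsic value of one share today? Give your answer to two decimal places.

Two-stage DDM. Project D₁…D_3 at 0.261, terminal growth 0.06, discount at r = 0.122.
D_1 = 9.5079
D_2 = 11.9895
D_3 = 15.1188
Terminal value at t=3: TV = D_4/(r−g) = 16.0259/(0.122−0.06) = 258.4823
P₀ = 9.5079/(1+0.122)^1 + 11.9895/(1+0.122)^2 + 15.1188/(1+0.122)^3 + 258.4823/(1+0.122)^3 = 211.7023

$211.70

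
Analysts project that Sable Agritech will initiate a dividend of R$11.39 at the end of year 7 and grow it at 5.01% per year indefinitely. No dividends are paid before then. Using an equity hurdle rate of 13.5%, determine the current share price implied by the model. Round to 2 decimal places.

R$62.75

Deferred-dividend DDM. At t=6 the remaining stream is a growing perpetuity with first payment D_7 = 11.39.
V_6 = D_7/(r−g) = 11.39/(0.135−0.0501) = 134.1578
P₀ = V_6/(1+r)^6 = 134.1578/(1+0.135)^6 = 62.7539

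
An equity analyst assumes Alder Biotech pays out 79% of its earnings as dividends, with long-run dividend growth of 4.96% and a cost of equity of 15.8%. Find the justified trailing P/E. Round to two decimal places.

7.65

Justified trailing P/E = b(1+g)/(r−g) = 0.79×(1+0.0496)/(0.158−0.0496) = 7.6493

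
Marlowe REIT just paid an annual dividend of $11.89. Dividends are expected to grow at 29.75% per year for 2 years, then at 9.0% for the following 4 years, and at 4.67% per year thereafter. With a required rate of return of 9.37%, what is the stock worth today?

$464.86

Three-stage DDM. Project D₁…D_6; terminal Gordon value at t=6 with g = 0.0467; discount at r = 0.0937.
D_1 = 15.4273
D_2 = 20.0169
D_3 = 21.8184
D_4 = 23.7821
D_5 = 25.9225
D_6 = 28.2555
TV_6 = 29.5750/(0.0937−0.0467) = 629.2554
P₀ = Σ Dₜ/(1+r)ᵗ + TV_6/(1+r)^6 = 464.8641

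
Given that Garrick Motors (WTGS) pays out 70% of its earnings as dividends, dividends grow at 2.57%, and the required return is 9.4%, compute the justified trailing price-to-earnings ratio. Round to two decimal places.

10.51

Justified trailing P/E = b(1+g)/(r−g) = 0.70×(1+0.0257)/(0.094−0.0257) = 10.5123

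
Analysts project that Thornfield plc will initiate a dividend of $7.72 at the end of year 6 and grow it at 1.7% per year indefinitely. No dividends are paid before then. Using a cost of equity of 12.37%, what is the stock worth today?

Deferred-dividend DDM. At t=5 the remaining stream is a growing perpetuity with first payment D_6 = 7.72.
V_5 = D_6/(r−g) = 7.72/(0.1237−0.017) = 72.3524
P₀ = V_5/(1+r)^5 = 72.3524/(1+0.1237)^5 = 40.3832

$40.38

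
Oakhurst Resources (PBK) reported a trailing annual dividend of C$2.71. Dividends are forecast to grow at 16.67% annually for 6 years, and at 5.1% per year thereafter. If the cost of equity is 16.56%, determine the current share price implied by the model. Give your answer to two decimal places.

Two-stage DDM. Project D₁…D_6 at 0.1667, terminal growth 0.051, discount at r = 0.1656.
D_1 = 3.1618
D_2 = 3.6888
D_3 = 4.3037
D_4 = 5.0212
D_5 = 5.8582
D_6 = 6.8348
Terminal value at t=6: TV = D_7/(r−g) = 7.1834/(0.1656−0.051) = 62.6820
P₀ = 3.1618/(1+0.1656)^1 + 3.6888/(1+0.1656)^2 + 4.3037/(1+0.1656)^3 + 5.0212/(1+0.1656)^4 + 5.8582/(1+0.1656)^5 + 6.8348/(1+0.1656)^6 + 62.6820/(1+0.1656)^6 = 41.3083

C$41.31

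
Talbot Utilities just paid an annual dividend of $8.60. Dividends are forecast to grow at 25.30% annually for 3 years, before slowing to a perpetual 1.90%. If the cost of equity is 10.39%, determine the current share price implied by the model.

Two-stage DDM. Project D₁…D_3 at 0.253, terminal growth 0.019, discount at r = 0.1039.
D_1 = 10.7758
D_2 = 13.5021
D_3 = 16.9181
Terminal value at t=3: TV = D_4/(r−g) = 17.2395/(0.1039−0.019) = 203.0571
P₀ = 10.7758/(1+0.1039)^1 + 13.5021/(1+0.1039)^2 + 16.9181/(1+0.1039)^3 + 203.0571/(1+0.1039)^3 = 184.3667

$184.37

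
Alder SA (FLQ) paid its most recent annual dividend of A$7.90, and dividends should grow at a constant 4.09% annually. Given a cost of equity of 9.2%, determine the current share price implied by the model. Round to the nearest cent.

Gordon growth model: P₀ = D₁/(r − g). D₁ = 7.90 × (1 + 0.0409) = 8.2231.
P₀ = 8.2231 / (0.092 − 0.0409) = 8.2231 / 0.0511 = 160.9219

A$160.92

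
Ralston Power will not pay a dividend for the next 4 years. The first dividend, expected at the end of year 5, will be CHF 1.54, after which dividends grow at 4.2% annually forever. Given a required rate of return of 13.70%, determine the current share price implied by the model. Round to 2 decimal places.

CHF 9.70

Deferred-dividend DDM. At t=4 the remaining stream is a growing perpetuity with first payment D_5 = 1.54.
V_4 = D_5/(r−g) = 1.54/(0.137−0.042) = 16.2105
P₀ = V_4/(1+r)^4 = 16.2105/(1+0.137)^4 = 9.6996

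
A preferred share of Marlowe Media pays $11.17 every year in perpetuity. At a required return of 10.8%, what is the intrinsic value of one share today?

Zero-growth DDM (perpetuity): P₀ = D/r = 11.17 / 0.108 = 103.4259

$103.43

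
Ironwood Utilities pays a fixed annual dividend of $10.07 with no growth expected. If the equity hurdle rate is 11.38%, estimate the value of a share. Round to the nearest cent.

Zero-growth DDM (perpetuity): P₀ = D/r = 10.07 / 0.1138 = 88.4886

$88.49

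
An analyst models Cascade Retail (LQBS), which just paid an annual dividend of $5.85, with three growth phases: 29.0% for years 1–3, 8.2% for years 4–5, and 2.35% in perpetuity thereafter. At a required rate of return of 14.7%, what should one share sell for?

$98.93

Three-stage DDM. Project D₁…D_5; terminal Gordon value at t=5 with g = 0.0235; discount at r = 0.147.
D_1 = 7.5465
D_2 = 9.7350
D_3 = 12.5581
D_4 = 13.5879
D_5 = 14.7021
TV_5 = 15.0476/(0.147−0.0235) = 121.8430
P₀ = Σ Dₜ/(1+r)ᵗ + TV_5/(1+r)^5 = 98.9311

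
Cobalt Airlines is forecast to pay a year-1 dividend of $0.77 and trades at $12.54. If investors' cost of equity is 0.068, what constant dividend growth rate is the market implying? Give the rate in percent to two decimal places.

From P₀ = D₁/(r − g), the implied growth is g = r − D₁/P₀.
g = 0.068 − 0.77/12.54 = 0.068 − 0.06140 = 0.00660

0.66%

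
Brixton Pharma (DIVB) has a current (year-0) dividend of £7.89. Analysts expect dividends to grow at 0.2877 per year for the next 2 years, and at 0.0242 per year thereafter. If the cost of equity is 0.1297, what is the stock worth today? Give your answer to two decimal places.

£118.77

Two-stage DDM. Project D₁…D_2 at 0.2877, terminal growth 0.0242, discount at r = 0.1297.
D_1 = 10.1600
D_2 = 13.0830
Terminal value at t=2: TV = D_3/(r−g) = 13.3996/(0.1297−0.0242) = 127.0102
P₀ = 10.1600/(1+0.1297)^1 + 13.0830/(1+0.1297)^2 + 127.0102/(1+0.1297)^2 = 118.7653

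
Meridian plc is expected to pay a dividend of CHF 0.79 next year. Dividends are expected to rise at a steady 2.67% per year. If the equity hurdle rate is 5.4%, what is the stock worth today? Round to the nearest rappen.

Gordon growth model: P₀ = D₁/(r − g), with D₁ = 0.79 given directly.
P₀ = 0.7900 / (0.054 − 0.0267) = 0.7900 / 0.0273 = 28.9377

CHF 28.94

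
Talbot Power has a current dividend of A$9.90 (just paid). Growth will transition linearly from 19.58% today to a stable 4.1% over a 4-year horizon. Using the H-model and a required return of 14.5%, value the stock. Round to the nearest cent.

A$128.57

H-model: P₀ = D₀[(1+g_L) + H(g_S−g_L)]/(r−g_L), with H = 4/2 = 2.
P₀ = 9.90 × [(1+0.041) + 2×(0.1958−0.041)] / (0.145−0.041)
   = 9.90 × 1.3506 / 0.104 = 128.5667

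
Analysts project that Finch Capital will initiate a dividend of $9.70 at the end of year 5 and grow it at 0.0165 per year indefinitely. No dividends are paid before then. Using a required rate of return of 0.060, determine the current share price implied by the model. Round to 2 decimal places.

Deferred-dividend DDM. At t=4 the remaining stream is a growing perpetuity with first payment D_5 = 9.70.
V_4 = D_5/(r−g) = 9.70/(0.06−0.0165) = 222.9885
P₀ = V_4/(1+r)^4 = 222.9885/(1+0.06)^4 = 176.6278

$176.63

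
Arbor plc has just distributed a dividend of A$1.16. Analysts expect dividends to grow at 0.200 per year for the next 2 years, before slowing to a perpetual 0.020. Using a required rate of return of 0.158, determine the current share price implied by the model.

A$11.65

Two-stage DDM. Project D₁…D_2 at 0.2, terminal growth 0.02, discount at r = 0.158.
D_1 = 1.3920
D_2 = 1.6704
Terminal value at t=2: TV = D_3/(r−g) = 1.7038/(0.158−0.02) = 12.3464
P₀ = 1.3920/(1+0.158)^1 + 1.6704/(1+0.158)^2 + 12.3464/(1+0.158)^2 = 11.6549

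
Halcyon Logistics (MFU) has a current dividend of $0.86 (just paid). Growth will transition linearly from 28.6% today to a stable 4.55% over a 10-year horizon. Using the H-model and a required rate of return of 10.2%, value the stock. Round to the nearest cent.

H-model: P₀ = D₀[(1+g_L) + H(g_S−g_L)]/(r−g_L), with H = 10/2 = 5.
P₀ = 0.86 × [(1+0.0455) + 5×(0.286−0.0455)] / (0.102−0.0455)
   = 0.86 × 2.2480 / 0.0565 = 34.2173

$34.22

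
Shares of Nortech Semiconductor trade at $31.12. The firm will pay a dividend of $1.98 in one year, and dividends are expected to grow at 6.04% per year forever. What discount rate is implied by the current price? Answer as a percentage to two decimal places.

12.40%

Rearranging the constant-growth DDM: r = D₁/P₀ + g.
r = 1.9800 / 31.12 + 0.0604 = 0.06362 + 0.0604 = 0.12402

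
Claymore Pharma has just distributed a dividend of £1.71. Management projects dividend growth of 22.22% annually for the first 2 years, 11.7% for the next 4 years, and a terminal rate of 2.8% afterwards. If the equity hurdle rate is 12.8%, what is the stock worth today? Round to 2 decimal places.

Three-stage DDM. Project D₁…D_6; terminal Gordon value at t=6 with g = 0.028; discount at r = 0.128.
D_1 = 2.0900
D_2 = 2.5544
D_3 = 2.8532
D_4 = 3.1870
D_5 = 3.5599
D_6 = 3.9764
TV_6 = 4.0878/(0.128−0.028) = 40.8777
P₀ = Σ Dₜ/(1+r)ᵗ + TV_6/(1+r)^6 = 31.5407

£31.54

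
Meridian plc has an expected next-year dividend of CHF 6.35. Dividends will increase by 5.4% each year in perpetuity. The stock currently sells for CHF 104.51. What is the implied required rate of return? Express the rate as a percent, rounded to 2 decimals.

11.48%

Rearranging the constant-growth DDM: r = D₁/P₀ + g.
r = 6.3500 / 104.51 + 0.054 = 0.06076 + 0.054 = 0.11476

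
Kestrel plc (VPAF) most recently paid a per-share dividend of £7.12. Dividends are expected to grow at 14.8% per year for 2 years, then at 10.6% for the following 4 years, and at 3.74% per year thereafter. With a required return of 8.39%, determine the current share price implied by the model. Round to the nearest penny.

£242.31

Three-stage DDM. Project D₁…D_6; terminal Gordon value at t=6 with g = 0.0374; discount at r = 0.0839.
D_1 = 8.1738
D_2 = 9.3835
D_3 = 10.3781
D_4 = 11.4782
D_5 = 12.6949
D_6 = 14.0406
TV_6 = 14.5657/(0.0839−0.0374) = 313.2403
P₀ = Σ Dₜ/(1+r)ᵗ + TV_6/(1+r)^6 = 242.3094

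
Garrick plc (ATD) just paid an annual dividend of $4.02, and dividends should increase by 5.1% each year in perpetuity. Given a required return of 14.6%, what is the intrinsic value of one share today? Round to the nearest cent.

Gordon growth model: P₀ = D₁/(r − g). D₁ = 4.02 × (1 + 0.051) = 4.2250.
P₀ = 4.2250 / (0.146 − 0.051) = 4.2250 / 0.095 = 44.4739

$44.47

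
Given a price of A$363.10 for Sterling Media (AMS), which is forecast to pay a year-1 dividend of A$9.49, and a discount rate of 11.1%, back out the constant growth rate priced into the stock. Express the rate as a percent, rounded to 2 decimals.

From P₀ = D₁/(r − g), the implied growth is g = r − D₁/P₀.
g = 0.111 − 9.49/363.10 = 0.111 − 0.02614 = 0.08486

8.49%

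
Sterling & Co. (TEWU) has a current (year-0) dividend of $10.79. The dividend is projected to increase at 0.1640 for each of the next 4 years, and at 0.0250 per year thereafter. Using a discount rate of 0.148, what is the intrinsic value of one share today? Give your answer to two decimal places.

Two-stage DDM. Project D₁…D_4 at 0.164, terminal growth 0.025, discount at r = 0.148.
D_1 = 12.5596
D_2 = 14.6193
D_3 = 17.0169
D_4 = 19.8077
Terminal value at t=4: TV = D_5/(r−g) = 20.3029/(0.148−0.025) = 165.0639
P₀ = 12.5596/(1+0.148)^1 + 14.6193/(1+0.148)^2 + 17.0169/(1+0.148)^3 + 19.8077/(1+0.148)^4 + 165.0639/(1+0.148)^4 = 139.7202

$139.72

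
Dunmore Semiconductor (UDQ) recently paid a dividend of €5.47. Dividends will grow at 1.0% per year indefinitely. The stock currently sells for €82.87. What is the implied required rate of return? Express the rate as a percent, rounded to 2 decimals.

7.67%

Rearranging the constant-growth DDM: r = D₁/P₀ + g.
D₁ = 5.47 × (1 + 0.01) = 5.5247.
r = 5.5247 / 82.87 + 0.01 = 0.06667 + 0.01 = 0.07667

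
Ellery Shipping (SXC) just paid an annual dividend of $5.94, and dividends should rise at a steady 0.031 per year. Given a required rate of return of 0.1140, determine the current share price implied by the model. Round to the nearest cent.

$73.78

Gordon growth model: P₀ = D₁/(r − g). D₁ = 5.94 × (1 + 0.031) = 6.1241.
P₀ = 6.1241 / (0.114 − 0.031) = 6.1241 / 0.083 = 73.7848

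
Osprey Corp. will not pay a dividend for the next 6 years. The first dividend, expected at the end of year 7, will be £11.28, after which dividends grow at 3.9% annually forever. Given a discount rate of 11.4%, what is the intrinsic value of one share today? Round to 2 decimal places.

£78.69

Deferred-dividend DDM. At t=6 the remaining stream is a growing perpetuity with first payment D_7 = 11.28.
V_6 = D_7/(r−g) = 11.28/(0.114−0.039) = 150.4000
P₀ = V_6/(1+r)^6 = 150.4000/(1+0.114)^6 = 78.6931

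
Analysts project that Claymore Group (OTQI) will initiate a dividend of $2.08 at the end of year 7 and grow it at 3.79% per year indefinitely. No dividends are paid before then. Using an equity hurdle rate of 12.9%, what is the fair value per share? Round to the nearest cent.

$11.03

Deferred-dividend DDM. At t=6 the remaining stream is a growing perpetuity with first payment D_7 = 2.08.
V_6 = D_7/(r−g) = 2.08/(0.129−0.0379) = 22.8321
P₀ = V_6/(1+r)^6 = 22.8321/(1+0.129)^6 = 11.0251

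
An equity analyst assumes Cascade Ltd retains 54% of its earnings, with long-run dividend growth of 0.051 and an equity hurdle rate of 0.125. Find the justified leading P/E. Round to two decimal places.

Payout ratio b = 1 − 0.54 = 0.46.
Justified leading P/E = b/(r−g) = 0.46/(0.125−0.051) = 6.2162

6.22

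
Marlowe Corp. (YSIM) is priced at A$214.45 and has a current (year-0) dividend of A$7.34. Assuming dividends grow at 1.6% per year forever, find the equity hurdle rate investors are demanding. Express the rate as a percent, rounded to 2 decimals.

Rearranging the constant-growth DDM: r = D₁/P₀ + g.
D₁ = 7.34 × (1 + 0.016) = 7.4574.
r = 7.4574 / 214.45 + 0.016 = 0.03477 + 0.016 = 0.05077

5.08%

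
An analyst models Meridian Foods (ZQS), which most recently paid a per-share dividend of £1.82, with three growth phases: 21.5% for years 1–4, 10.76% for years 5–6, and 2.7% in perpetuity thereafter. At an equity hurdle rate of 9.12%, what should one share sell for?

£61.42

Three-stage DDM. Project D₁…D_6; terminal Gordon value at t=6 with g = 0.027; discount at r = 0.0912.
D_1 = 2.2113
D_2 = 2.6867
D_3 = 3.2644
D_4 = 3.9662
D_5 = 4.3930
D_6 = 4.8657
TV_6 = 4.9970/(0.0912−0.027) = 77.8355
P₀ = Σ Dₜ/(1+r)ᵗ + TV_6/(1+r)^6 = 61.4197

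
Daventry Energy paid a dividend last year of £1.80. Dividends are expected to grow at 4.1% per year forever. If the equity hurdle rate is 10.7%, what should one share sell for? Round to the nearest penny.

Gordon growth model: P₀ = D₁/(r − g). D₁ = 1.80 × (1 + 0.041) = 1.8738.
P₀ = 1.8738 / (0.107 − 0.041) = 1.8738 / 0.066 = 28.3909

£28.39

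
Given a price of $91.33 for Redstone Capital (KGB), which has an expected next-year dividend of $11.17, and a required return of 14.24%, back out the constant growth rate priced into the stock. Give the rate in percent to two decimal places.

From P₀ = D₁/(r − g), the implied growth is g = r − D₁/P₀.
g = 0.1424 − 11.17/91.33 = 0.1424 − 0.12230 = 0.02010

2.01%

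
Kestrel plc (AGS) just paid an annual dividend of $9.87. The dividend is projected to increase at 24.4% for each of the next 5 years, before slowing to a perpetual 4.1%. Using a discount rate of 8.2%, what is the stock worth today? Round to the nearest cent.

Two-stage DDM. Project D₁…D_5 at 0.244, terminal growth 0.041, discount at r = 0.082.
D_1 = 12.2783
D_2 = 15.2742
D_3 = 19.0011
D_4 = 23.6373
D_5 = 29.4049
Terminal value at t=5: TV = D_6/(r−g) = 30.6105/(0.082−0.041) = 746.5965
P₀ = 12.2783/(1+0.082)^1 + 15.2742/(1+0.082)^2 + 19.0011/(1+0.082)^3 + 23.6373/(1+0.082)^4 + 29.4049/(1+0.082)^5 + 746.5965/(1+0.082)^5 = 579.9112

$579.91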